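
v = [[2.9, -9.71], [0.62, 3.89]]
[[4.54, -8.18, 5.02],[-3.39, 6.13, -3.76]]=v@[[-0.88, 1.60, -0.98], [-0.73, 1.32, -0.81]]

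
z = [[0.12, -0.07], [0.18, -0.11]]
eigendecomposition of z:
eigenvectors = [[0.61, 0.45], [0.79, 0.89]]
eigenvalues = [0.03, -0.02]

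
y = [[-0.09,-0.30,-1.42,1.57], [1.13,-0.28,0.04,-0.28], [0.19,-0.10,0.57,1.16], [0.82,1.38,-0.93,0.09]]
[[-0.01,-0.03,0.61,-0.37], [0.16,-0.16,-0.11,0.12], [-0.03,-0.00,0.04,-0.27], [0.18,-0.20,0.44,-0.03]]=y @ [[0.14, -0.15, -0.01, 0.04], [0.02, -0.03, 0.14, -0.03], [-0.04, 0.04, -0.26, -0.0], [-0.03, -0.0, 0.18, -0.24]]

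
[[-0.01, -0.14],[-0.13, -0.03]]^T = [[-0.01,  -0.13], [-0.14,  -0.03]]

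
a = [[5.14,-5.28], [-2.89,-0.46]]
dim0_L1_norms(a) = [8.03, 5.74]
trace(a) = 4.68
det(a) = -17.62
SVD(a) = [[-0.97, 0.25], [0.25, 0.97]] @ diag([7.57997186869492, 2.3250218213585985]) @ [[-0.75,0.66], [-0.66,-0.75]]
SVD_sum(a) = [[5.52, -4.85], [-1.40, 1.23]] + [[-0.38, -0.43], [-1.49, -1.69]]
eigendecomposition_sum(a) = [[5.65, -3.93], [-2.15, 1.49]] + [[-0.51, -1.35], [-0.74, -1.95]]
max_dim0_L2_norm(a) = 5.9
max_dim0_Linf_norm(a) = 5.28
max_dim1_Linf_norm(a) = 5.28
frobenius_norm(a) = 7.93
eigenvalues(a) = [7.15, -2.47]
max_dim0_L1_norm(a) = 8.03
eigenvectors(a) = [[0.93,0.57], [-0.36,0.82]]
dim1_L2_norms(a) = [7.37, 2.93]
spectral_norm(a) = 7.58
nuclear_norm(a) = 9.90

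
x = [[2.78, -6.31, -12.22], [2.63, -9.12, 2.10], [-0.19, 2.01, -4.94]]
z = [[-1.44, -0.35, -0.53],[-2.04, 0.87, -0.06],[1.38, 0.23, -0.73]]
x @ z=[[-7.99, -9.27, 7.83], [17.72, -8.37, -2.38], [-10.64, 0.68, 3.59]]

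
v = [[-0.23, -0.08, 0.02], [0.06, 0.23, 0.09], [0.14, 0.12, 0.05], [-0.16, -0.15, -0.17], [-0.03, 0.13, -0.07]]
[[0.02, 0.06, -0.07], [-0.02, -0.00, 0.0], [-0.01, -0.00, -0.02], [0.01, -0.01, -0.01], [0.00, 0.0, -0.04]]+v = [[-0.21, -0.02, -0.05], [0.04, 0.23, 0.09], [0.13, 0.12, 0.03], [-0.15, -0.16, -0.18], [-0.03, 0.13, -0.11]]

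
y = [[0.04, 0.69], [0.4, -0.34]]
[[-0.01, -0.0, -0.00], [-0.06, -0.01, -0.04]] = y @ [[-0.14, -0.03, -0.11], [0.00, 0.0, 0.0]]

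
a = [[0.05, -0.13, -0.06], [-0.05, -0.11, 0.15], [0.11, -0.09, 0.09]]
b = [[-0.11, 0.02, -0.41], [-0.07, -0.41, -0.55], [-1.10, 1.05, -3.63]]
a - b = [[0.16, -0.15, 0.35], [0.02, 0.30, 0.7], [1.21, -1.14, 3.72]]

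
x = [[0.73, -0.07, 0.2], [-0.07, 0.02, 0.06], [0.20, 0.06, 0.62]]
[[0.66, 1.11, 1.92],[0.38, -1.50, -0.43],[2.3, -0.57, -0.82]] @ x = [[0.79, 0.09, 1.39], [0.3, -0.08, -0.28], [1.55, -0.22, -0.08]]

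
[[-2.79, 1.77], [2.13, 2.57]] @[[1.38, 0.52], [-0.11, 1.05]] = [[-4.04,0.41], [2.66,3.81]]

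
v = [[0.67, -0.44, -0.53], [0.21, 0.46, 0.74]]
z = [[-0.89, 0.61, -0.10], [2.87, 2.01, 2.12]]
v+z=[[-0.22, 0.17, -0.63], [3.08, 2.47, 2.86]]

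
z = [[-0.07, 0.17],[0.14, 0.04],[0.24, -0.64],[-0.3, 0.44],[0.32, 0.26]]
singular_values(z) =[0.89, 0.44]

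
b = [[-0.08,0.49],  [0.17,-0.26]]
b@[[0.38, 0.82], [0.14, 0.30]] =[[0.04,0.08], [0.03,0.06]]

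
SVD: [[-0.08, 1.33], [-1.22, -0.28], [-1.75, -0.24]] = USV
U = [[0.1, 0.99], [-0.58, 0.0], [-0.81, 0.12]]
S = [2.17, 1.32]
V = [[0.97, 0.23], [-0.23, 0.97]]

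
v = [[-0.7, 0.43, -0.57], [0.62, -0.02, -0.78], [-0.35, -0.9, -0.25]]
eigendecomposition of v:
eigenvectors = [[(-0.38+0j),-0.66+0.00j,-0.66-0.00j], [(-0.7+0j),0.21+0.46j,(0.21-0.46j)], [(0.61+0j),(-0.17+0.53j),-0.17-0.53j]]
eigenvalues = [(1+0j), (-0.98+0.16j), (-0.98-0.16j)]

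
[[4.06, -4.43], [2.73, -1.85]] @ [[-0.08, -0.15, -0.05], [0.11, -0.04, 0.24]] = [[-0.81, -0.43, -1.27], [-0.42, -0.34, -0.58]]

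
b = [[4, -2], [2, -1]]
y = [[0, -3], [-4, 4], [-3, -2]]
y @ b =[[-6, 3], [-8, 4], [-16, 8]]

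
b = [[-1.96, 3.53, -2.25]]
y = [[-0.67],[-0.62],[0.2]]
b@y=[[-1.33]]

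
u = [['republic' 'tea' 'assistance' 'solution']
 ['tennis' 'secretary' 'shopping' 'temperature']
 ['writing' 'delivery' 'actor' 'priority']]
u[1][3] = 'temperature'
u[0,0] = 'republic'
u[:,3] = ['solution', 'temperature', 'priority']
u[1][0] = 'tennis'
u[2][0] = 'writing'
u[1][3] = 'temperature'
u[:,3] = ['solution', 'temperature', 'priority']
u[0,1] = 'tea'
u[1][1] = 'secretary'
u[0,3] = 'solution'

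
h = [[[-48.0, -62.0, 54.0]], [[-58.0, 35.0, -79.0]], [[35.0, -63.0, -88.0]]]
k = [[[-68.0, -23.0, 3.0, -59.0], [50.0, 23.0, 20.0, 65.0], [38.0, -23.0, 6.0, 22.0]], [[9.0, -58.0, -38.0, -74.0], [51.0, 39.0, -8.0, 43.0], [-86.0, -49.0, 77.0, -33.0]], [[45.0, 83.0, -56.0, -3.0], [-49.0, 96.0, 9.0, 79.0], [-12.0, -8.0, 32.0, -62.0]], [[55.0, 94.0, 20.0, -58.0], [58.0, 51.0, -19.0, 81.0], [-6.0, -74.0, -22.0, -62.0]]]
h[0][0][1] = -62.0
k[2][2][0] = -12.0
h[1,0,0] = -58.0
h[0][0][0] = -48.0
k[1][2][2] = 77.0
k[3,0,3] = -58.0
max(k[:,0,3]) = -3.0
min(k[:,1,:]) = -49.0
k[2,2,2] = 32.0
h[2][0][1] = -63.0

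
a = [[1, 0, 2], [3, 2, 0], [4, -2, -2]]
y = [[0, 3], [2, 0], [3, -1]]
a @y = [[6, 1], [4, 9], [-10, 14]]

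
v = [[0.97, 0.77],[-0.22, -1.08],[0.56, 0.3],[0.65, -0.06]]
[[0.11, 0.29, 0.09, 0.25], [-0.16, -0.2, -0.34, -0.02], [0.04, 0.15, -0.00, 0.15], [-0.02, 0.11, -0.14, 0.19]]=v @ [[-0.01, 0.18, -0.19, 0.29], [0.15, 0.15, 0.35, -0.04]]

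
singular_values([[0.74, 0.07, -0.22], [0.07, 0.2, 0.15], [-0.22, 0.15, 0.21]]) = [0.82, 0.33, 0.0]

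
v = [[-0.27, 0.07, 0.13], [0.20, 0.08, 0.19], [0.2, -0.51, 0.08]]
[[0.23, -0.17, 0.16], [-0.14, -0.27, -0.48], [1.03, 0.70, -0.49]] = v @ [[-0.87,-0.09,-1.18],[-2.18,-1.52,0.28],[1.12,-0.68,-1.4]]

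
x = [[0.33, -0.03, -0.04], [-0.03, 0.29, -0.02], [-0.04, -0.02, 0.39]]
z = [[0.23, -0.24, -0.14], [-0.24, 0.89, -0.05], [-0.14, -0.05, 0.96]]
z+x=[[0.56, -0.27, -0.18], [-0.27, 1.18, -0.07], [-0.18, -0.07, 1.35]]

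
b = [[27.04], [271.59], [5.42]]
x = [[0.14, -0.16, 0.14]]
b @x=[[3.79,-4.33,3.79], [38.02,-43.45,38.02], [0.76,-0.87,0.76]]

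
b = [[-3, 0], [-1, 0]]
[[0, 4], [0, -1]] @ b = [[-4, 0], [1, 0]]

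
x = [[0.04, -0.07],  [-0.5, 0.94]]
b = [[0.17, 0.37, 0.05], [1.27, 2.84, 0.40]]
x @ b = [[-0.08, -0.18, -0.03],  [1.11, 2.48, 0.35]]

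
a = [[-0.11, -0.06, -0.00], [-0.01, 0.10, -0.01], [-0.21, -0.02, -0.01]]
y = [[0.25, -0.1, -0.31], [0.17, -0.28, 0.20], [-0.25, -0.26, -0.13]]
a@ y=[[-0.04, 0.03, 0.02], [0.02, -0.02, 0.02], [-0.05, 0.03, 0.06]]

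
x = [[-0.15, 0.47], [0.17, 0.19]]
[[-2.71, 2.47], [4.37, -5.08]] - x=[[-2.56, 2.00], [4.20, -5.27]]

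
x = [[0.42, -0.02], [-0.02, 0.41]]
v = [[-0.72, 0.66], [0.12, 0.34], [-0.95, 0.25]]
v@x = [[-0.32, 0.28], [0.04, 0.14], [-0.4, 0.12]]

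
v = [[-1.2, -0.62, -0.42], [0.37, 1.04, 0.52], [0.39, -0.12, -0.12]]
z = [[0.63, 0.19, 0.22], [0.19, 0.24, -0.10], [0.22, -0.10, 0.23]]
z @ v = [[-0.60, -0.22, -0.19], [-0.18, 0.14, 0.06], [-0.21, -0.27, -0.17]]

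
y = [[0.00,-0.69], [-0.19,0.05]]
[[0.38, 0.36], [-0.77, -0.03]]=y @ [[3.93, 0.03], [-0.55, -0.52]]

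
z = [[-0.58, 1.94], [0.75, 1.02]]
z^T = [[-0.58, 0.75], [1.94, 1.02]]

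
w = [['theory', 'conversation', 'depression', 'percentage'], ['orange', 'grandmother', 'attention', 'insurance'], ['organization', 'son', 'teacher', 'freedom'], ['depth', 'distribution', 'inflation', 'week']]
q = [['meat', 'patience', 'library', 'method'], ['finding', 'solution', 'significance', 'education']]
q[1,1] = 'solution'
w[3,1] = 'distribution'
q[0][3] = 'method'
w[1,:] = ['orange', 'grandmother', 'attention', 'insurance']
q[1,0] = 'finding'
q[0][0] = 'meat'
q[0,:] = ['meat', 'patience', 'library', 'method']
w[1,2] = 'attention'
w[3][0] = 'depth'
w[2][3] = 'freedom'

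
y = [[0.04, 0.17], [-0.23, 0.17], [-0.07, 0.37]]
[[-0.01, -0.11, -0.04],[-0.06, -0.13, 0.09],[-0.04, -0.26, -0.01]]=y @[[0.21, 0.06, -0.47],[-0.08, -0.68, -0.11]]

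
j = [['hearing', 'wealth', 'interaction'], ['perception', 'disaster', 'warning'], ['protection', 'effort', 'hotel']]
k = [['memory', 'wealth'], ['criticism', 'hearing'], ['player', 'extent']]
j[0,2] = 'interaction'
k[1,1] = 'hearing'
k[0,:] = ['memory', 'wealth']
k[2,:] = ['player', 'extent']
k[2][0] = 'player'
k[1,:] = ['criticism', 'hearing']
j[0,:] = ['hearing', 'wealth', 'interaction']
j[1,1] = 'disaster'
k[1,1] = 'hearing'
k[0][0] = 'memory'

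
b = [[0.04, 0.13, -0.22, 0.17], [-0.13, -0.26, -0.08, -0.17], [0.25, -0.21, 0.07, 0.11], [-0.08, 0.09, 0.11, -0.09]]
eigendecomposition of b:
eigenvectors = [[0.71+0.00j, 0.71-0.00j, 0.33+0.00j, -0.61+0.00j], [(-0.03+0.08j), -0.03-0.08j, (0.67+0j), -0.25+0.00j], [(-0.14-0.58j), (-0.14+0.58j), (0.39+0j), (0.25+0j)], [-0.31+0.19j, (-0.31-0.19j), (-0.54+0j), 0.71+0.00j]]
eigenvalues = [0.24j, -0.24j, (-0.23+0j), (-0.01+0j)]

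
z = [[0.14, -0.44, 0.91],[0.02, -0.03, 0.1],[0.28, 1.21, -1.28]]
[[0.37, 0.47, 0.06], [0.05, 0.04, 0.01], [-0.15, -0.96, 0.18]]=z @ [[0.44, -0.31, 0.52], [0.26, -0.27, 0.03], [0.46, 0.43, -0.0]]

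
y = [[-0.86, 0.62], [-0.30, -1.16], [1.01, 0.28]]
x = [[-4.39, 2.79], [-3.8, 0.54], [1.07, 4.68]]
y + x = [[-5.25,3.41], [-4.1,-0.62], [2.08,4.96]]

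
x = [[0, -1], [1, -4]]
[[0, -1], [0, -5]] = x @ [[0, -1], [0, 1]]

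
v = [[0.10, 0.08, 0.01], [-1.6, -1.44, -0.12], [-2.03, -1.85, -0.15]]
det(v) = 0.00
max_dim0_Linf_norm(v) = 2.03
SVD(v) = [[-0.04,0.62,0.79], [0.62,-0.6,0.5], [0.79,0.50,-0.36]] @ diag([3.4971722334513045, 0.0136008613904324, 0.0011773472962971663]) @ [[-0.74, -0.67, -0.05], [0.64, -0.73, 0.24], [-0.2, 0.15, 0.97]]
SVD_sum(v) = [[0.09,  0.09,  0.01], [-1.59,  -1.45,  -0.12], [-2.03,  -1.84,  -0.15]] + [[0.01, -0.01, 0.00], [-0.01, 0.01, -0.00], [0.00, -0.0, 0.00]] + [[-0.00, 0.0, 0.00],[-0.00, 0.00, 0.00],[0.00, -0.00, -0.00]]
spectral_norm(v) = 3.50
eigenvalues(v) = [-1.5, 0.01, -0.0]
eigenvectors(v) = [[0.04, -0.62, -0.23], [-0.61, 0.71, 0.18], [-0.79, -0.34, 0.96]]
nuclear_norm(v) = 3.51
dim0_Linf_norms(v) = [2.03, 1.85, 0.15]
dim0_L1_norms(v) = [3.73, 3.37, 0.28]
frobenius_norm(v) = 3.50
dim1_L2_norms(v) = [0.13, 2.16, 2.75]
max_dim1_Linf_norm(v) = 2.03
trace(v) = -1.49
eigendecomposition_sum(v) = [[0.09, 0.08, 0.01], [-1.59, -1.44, -0.12], [-2.04, -1.85, -0.15]] + [[0.01, -0.0, 0.0], [-0.01, 0.0, -0.00], [0.00, -0.0, 0.0]] + [[-0.00, -0.00, 0.00], [0.00, 0.00, -0.00], [0.0, 0.00, -0.0]]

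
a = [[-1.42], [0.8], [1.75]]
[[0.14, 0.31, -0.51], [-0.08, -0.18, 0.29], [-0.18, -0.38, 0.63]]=a@[[-0.10, -0.22, 0.36]]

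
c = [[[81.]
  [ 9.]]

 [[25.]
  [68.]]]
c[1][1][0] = 68.0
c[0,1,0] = 9.0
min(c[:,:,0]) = 9.0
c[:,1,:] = [[9.0], [68.0]]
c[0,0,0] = 81.0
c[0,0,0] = 81.0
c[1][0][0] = 25.0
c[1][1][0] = 68.0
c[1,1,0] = 68.0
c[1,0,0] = 25.0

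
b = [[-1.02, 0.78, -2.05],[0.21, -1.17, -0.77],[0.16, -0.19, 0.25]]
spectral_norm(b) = 2.45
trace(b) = -1.94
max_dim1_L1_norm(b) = 3.85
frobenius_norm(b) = 2.83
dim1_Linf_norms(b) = [2.05, 1.17, 0.25]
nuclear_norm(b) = 3.86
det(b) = 0.01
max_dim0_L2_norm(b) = 2.2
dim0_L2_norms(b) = [1.05, 1.42, 2.2]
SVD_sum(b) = [[-0.99, 0.66, -2.1], [-0.11, 0.07, -0.23], [0.14, -0.09, 0.29]] + [[-0.03, 0.12, 0.05], [0.32, -1.24, -0.54], [0.03, -0.1, -0.04]] + [[-0.0,  -0.00,  0.00], [0.0,  0.00,  -0.0], [-0.00,  -0.0,  0.0]]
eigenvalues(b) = [-1.49, -0.46, 0.01]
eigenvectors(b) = [[-0.64, 0.92, -0.88], [0.76, 0.38, -0.36], [0.14, -0.1, 0.31]]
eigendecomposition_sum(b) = [[-0.40, 0.93, -0.06], [0.47, -1.11, 0.07], [0.09, -0.21, 0.01]] + [[-0.62, -0.16, -1.94], [-0.26, -0.07, -0.81], [0.07, 0.02, 0.22]] + [[-0.01, 0.00, -0.05], [-0.0, 0.00, -0.02], [0.0, -0.0, 0.02]]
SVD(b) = [[-0.98, 0.10, 0.14], [-0.11, -0.99, -0.06], [0.14, -0.08, 0.99]] @ diag([2.452639564143358, 1.4021244471237144, 0.0024906177333210927]) @ [[0.41, -0.27, 0.87], [-0.23, 0.89, 0.39], [-0.88, -0.36, 0.30]]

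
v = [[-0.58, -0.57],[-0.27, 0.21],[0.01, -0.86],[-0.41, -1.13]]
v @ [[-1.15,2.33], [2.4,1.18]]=[[-0.7, -2.02],  [0.81, -0.38],  [-2.08, -0.99],  [-2.24, -2.29]]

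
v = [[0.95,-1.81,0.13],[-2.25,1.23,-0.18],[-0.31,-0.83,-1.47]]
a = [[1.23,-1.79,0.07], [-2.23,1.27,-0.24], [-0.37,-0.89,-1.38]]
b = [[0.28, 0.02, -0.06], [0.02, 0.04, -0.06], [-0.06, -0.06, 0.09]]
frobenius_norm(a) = 3.77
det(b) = -0.00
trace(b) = 0.41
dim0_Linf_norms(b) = [0.28, 0.06, 0.09]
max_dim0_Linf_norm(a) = 2.23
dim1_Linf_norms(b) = [0.28, 0.06, 0.09]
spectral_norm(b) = 0.30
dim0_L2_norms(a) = [2.57, 2.37, 1.4]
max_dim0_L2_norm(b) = 0.29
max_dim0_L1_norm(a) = 3.95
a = b + v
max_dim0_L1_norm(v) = 3.87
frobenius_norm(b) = 0.32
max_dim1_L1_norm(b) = 0.36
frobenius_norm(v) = 3.71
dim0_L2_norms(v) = [2.46, 2.34, 1.49]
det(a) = 3.10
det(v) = 4.32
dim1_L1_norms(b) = [0.36, 0.12, 0.21]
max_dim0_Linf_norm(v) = 2.25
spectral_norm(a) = 3.30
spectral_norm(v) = 3.16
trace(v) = 0.71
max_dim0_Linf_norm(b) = 0.28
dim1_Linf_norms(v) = [1.81, 2.25, 1.47]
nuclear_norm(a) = 5.58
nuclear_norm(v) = 5.71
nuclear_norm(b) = 0.41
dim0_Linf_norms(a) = [2.23, 1.79, 1.38]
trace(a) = 1.12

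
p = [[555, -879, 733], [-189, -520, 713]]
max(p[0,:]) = 733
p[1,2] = 713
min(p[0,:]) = -879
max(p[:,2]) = 733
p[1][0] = -189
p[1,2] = 713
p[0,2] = 733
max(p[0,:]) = 733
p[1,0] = -189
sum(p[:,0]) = 366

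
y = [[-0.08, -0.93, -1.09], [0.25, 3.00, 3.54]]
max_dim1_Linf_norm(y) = 3.54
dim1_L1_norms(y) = [2.1, 6.79]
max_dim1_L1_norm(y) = 6.79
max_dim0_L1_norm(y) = 4.63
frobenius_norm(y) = 4.86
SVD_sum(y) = [[-0.08, -0.93, -1.09],[0.25, 3.0, 3.54]] + [[-0.00,-0.0,0.00],[-0.0,-0.00,0.0]]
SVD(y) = [[-0.3, 0.96], [0.96, 0.30]] @ diag([4.863483519635648, 0.005296624627143647]) @ [[0.05, 0.65, 0.76], [-0.50, -0.64, 0.58]]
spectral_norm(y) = 4.86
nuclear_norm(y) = 4.87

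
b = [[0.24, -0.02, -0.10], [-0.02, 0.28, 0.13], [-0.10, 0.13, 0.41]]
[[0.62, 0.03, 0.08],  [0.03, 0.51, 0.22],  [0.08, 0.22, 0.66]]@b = [[0.14, 0.01, -0.03], [-0.02, 0.17, 0.15], [-0.05, 0.15, 0.29]]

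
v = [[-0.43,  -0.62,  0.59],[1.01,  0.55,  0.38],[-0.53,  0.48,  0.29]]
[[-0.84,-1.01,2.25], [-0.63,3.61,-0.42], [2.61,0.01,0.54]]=v @ [[-2.24, 2.18, -0.71], [2.94, 1.53, -1.01], [0.04, 1.48, 2.24]]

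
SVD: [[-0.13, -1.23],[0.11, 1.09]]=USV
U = [[-0.75, 0.66], [0.66, 0.75]]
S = [1.65, 0.0]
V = [[0.10, 0.99], [-0.99, 0.1]]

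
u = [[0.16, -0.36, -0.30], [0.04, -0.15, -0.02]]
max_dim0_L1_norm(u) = 0.51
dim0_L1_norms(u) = [0.2, 0.51, 0.32]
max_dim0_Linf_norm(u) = 0.36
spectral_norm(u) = 0.51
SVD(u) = [[-0.96, -0.27], [-0.27, 0.96]] @ diag([0.513455904209088, 0.07786548935714581]) @ [[-0.32, 0.75, 0.57], [-0.05, -0.62, 0.78]]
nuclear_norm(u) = 0.59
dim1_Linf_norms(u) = [0.36, 0.15]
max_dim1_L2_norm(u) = 0.5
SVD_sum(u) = [[0.16, -0.37, -0.28],[0.04, -0.10, -0.08]] + [[0.0,  0.01,  -0.02],  [-0.00,  -0.05,  0.06]]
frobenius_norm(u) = 0.52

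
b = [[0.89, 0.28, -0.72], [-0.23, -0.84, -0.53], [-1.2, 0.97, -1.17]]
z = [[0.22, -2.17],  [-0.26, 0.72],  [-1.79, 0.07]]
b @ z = [[1.41, -1.78], [1.12, -0.14], [1.58, 3.22]]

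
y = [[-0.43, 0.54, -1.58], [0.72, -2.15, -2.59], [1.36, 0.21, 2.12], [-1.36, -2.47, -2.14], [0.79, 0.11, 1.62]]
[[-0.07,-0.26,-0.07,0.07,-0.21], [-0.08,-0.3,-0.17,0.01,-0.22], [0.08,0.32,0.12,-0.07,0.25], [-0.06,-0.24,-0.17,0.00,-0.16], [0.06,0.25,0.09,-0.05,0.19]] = y @[[0.0,0.01,0.01,-0.01,-0.00], [-0.01,-0.04,0.02,0.03,-0.04], [0.04,0.15,0.05,-0.03,0.12]]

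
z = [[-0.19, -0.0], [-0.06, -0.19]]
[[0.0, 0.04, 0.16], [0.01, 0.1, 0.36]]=z@ [[-0.02, -0.22, -0.82], [-0.04, -0.47, -1.64]]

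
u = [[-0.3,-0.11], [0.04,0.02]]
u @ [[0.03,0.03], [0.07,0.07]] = [[-0.02, -0.02],  [0.0, 0.0]]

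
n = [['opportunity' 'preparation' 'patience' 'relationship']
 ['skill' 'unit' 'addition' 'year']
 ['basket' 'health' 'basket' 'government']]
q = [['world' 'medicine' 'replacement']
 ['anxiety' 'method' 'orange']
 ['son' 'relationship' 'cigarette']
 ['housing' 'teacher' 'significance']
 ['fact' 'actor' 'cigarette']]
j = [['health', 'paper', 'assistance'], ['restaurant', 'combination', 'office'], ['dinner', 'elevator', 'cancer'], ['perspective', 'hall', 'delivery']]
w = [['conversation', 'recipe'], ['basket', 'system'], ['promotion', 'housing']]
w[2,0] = 'promotion'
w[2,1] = 'housing'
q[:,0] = ['world', 'anxiety', 'son', 'housing', 'fact']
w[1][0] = 'basket'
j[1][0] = 'restaurant'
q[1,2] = 'orange'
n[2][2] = 'basket'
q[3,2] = 'significance'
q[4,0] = 'fact'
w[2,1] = 'housing'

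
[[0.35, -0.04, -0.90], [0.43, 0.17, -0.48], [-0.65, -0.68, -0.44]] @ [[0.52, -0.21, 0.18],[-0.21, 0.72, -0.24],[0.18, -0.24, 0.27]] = [[0.03, 0.11, -0.17], [0.10, 0.15, -0.09], [-0.27, -0.25, -0.07]]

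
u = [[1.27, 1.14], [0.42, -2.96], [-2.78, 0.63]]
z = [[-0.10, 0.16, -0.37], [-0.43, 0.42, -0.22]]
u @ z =[[-0.62, 0.68, -0.72], [1.23, -1.18, 0.5], [0.01, -0.18, 0.89]]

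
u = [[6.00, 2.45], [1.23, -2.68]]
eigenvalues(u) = [6.33, -3.01]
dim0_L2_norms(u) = [6.12, 3.63]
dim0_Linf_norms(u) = [6.0, 2.68]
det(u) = -19.09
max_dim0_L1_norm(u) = 7.23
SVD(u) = [[-1.00, -0.02], [-0.02, 1.00]] @ diag([6.4824672470310425, 2.9454063202162395]) @ [[-0.93, -0.37],[0.37, -0.93]]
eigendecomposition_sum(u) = [[6.11, 1.66], [0.83, 0.23]] + [[-0.11, 0.79], [0.4, -2.91]]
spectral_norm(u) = 6.48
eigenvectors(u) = [[0.99, -0.26], [0.14, 0.96]]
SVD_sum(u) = [[6.03, 2.38], [0.15, 0.06]] + [[-0.03, 0.07], [1.08, -2.74]]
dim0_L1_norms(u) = [7.23, 5.13]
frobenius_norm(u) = 7.12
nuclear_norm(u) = 9.43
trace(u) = 3.32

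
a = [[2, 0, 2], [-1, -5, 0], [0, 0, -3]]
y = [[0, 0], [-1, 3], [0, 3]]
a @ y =[[0, 6], [5, -15], [0, -9]]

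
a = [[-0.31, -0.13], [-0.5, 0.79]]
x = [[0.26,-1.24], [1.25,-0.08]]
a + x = [[-0.05, -1.37], [0.75, 0.71]]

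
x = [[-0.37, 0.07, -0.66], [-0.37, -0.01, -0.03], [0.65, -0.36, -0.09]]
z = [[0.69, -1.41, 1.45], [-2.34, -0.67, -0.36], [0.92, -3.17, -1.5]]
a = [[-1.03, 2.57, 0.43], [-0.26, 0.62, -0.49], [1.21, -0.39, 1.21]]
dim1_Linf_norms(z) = [1.45, 2.34, 3.17]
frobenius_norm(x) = 1.13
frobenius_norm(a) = 3.41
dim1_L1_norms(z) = [3.55, 3.37, 5.59]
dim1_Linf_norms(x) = [0.66, 0.37, 0.65]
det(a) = -1.57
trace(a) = 0.80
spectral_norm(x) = 0.94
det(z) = 16.97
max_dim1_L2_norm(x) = 0.76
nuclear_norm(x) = 1.71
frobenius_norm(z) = 4.88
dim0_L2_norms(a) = [1.61, 2.67, 1.37]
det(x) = -0.09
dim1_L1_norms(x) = [1.1, 0.41, 1.1]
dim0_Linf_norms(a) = [1.21, 2.57, 1.21]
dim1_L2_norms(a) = [2.8, 0.83, 1.76]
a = x @ z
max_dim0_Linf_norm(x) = 0.66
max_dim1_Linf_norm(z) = 3.17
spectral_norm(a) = 2.98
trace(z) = -1.48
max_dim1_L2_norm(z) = 3.63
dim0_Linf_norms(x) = [0.65, 0.36, 0.66]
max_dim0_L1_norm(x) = 1.39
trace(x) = -0.47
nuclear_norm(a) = 4.93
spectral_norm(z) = 3.75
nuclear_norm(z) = 8.08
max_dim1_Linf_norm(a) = 2.57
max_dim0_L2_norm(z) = 3.53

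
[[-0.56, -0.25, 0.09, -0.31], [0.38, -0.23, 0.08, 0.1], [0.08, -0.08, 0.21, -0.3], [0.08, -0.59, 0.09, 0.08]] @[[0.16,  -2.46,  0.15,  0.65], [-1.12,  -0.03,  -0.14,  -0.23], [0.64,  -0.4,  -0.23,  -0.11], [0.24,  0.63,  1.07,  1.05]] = [[0.17, 1.15, -0.40, -0.64], [0.39, -0.9, 0.18, 0.4], [0.16, -0.47, -0.35, -0.27], [0.75, -0.16, 0.16, 0.26]]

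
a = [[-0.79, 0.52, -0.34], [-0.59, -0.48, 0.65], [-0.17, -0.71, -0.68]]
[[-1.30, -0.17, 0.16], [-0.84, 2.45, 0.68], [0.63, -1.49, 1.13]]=a @ [[1.41,-1.06,-0.73], [-0.71,-0.19,-1.05], [-0.54,2.66,-0.39]]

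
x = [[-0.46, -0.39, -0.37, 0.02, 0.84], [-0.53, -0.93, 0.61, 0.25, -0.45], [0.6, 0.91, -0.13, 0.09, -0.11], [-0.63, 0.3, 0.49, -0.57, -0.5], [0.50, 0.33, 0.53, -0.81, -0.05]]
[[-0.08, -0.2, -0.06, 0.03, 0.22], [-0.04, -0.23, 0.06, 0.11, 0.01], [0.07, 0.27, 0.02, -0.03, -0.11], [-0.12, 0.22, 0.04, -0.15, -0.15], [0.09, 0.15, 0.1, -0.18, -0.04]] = x@[[0.19, -0.04, 0.04, 0.01, 0.01],[-0.04, 0.32, 0.02, -0.06, -0.10],[0.04, 0.02, 0.17, 0.02, 0.03],[0.01, -0.06, 0.02, 0.22, 0.02],[0.01, -0.10, 0.03, 0.02, 0.23]]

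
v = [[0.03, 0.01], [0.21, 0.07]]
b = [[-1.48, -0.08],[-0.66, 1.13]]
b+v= [[-1.45, -0.07], [-0.45, 1.2]]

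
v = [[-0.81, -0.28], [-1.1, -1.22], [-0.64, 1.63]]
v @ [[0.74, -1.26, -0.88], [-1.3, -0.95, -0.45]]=[[-0.24, 1.29, 0.84],[0.77, 2.54, 1.52],[-2.59, -0.74, -0.17]]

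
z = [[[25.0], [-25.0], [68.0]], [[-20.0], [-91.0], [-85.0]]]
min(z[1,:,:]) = -91.0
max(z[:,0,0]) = 25.0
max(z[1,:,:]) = -20.0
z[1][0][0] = -20.0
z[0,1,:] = [-25.0]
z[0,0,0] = 25.0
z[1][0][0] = -20.0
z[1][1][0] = -91.0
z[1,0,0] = -20.0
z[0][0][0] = 25.0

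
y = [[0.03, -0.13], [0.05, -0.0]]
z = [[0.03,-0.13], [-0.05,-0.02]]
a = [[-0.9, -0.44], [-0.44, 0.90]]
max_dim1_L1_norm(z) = 0.16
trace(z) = 0.01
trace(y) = 0.03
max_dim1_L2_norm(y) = 0.13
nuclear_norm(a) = 2.00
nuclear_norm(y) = 0.18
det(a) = -1.00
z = y @ a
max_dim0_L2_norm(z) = 0.13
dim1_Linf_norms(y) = [0.13, 0.05]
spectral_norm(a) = 1.00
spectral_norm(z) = 0.13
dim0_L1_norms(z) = [0.08, 0.15]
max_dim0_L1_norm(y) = 0.13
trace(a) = 0.00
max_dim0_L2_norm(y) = 0.13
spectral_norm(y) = 0.13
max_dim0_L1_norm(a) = 1.34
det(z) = -0.01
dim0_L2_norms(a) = [1.0, 1.0]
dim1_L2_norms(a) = [1.0, 1.0]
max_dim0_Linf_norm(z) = 0.13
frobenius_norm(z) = 0.14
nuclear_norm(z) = 0.19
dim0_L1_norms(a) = [1.34, 1.34]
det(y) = 0.01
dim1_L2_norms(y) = [0.13, 0.05]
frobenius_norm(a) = 1.42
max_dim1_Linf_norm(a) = 0.9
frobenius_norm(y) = 0.14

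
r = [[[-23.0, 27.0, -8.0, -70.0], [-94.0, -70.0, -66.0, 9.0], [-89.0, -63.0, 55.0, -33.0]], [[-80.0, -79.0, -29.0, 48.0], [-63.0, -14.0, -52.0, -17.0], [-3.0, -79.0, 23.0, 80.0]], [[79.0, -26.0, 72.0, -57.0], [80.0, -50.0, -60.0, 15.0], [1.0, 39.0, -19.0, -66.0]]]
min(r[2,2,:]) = -66.0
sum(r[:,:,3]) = -91.0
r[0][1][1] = -70.0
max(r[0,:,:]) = 55.0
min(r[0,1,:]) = -94.0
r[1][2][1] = -79.0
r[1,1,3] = -17.0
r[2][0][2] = 72.0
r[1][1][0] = -63.0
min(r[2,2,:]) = -66.0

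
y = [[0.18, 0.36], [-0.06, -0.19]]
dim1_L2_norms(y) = [0.4, 0.2]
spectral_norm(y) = 0.45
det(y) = -0.01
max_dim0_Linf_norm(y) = 0.36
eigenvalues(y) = [0.11, -0.12]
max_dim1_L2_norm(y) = 0.4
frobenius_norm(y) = 0.45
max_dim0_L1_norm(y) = 0.55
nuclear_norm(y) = 0.48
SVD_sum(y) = [[0.17, 0.37], [-0.08, -0.18]] + [[0.01, -0.01], [0.02, -0.01]]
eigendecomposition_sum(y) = [[0.14, 0.17], [-0.03, -0.03]] + [[0.04, 0.19], [-0.03, -0.16]]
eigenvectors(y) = [[0.98, -0.77], [-0.2, 0.64]]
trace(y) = -0.01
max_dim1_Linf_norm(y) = 0.36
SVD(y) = [[-0.9, 0.44], [0.44, 0.9]] @ diag([0.4482296226522912, 0.02811059190029103]) @ [[-0.42,-0.91],  [0.91,-0.42]]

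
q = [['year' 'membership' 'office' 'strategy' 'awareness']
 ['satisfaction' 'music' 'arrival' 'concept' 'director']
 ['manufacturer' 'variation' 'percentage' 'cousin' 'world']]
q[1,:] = ['satisfaction', 'music', 'arrival', 'concept', 'director']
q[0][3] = 'strategy'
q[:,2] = ['office', 'arrival', 'percentage']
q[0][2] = 'office'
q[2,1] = 'variation'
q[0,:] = ['year', 'membership', 'office', 'strategy', 'awareness']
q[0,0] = 'year'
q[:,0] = ['year', 'satisfaction', 'manufacturer']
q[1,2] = 'arrival'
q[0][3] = 'strategy'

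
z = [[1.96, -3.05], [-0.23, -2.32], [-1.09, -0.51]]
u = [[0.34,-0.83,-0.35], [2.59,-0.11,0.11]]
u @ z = [[1.24, 1.07], [4.98, -7.7]]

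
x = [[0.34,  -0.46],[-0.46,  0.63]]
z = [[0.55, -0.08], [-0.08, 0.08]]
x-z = [[-0.21, -0.38], [-0.38, 0.55]]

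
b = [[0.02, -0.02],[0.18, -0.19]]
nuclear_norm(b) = 0.26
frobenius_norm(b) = 0.26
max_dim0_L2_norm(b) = 0.19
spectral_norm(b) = 0.26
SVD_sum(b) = [[0.02, -0.02], [0.18, -0.19]] + [[0.0, 0.00], [-0.00, -0.00]]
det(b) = -0.00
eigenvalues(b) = [0.0, -0.17]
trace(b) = -0.17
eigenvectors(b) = [[0.73, 0.10], [0.69, 0.99]]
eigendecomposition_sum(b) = [[0.00, -0.00],  [0.0, -0.00]] + [[0.02,  -0.02],[0.18,  -0.19]]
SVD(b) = [[-0.11, -0.99],[-0.99, 0.11]] @ diag([0.26324783530850776, 0.0007597403403739662]) @ [[-0.69,0.73],[-0.73,-0.69]]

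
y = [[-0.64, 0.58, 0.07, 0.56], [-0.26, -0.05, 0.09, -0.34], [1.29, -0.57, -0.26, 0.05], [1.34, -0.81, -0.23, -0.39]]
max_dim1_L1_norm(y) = 2.77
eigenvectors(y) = [[-0.5,-0.07,-0.05,-0.31], [0.04,0.41,0.32,-0.29], [0.49,-0.80,-0.91,-0.90], [0.71,-0.44,-0.27,0.05]]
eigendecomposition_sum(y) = [[-0.7,0.58,0.09,0.50], [0.06,-0.05,-0.01,-0.04], [0.69,-0.57,-0.09,-0.5], [0.99,-0.81,-0.12,-0.71]] + [[0.06, 0.0, -0.02, 0.06], [-0.36, -0.02, 0.11, -0.33], [0.69, 0.03, -0.22, 0.64], [0.38, 0.02, -0.12, 0.35]] + [[-0.00, -0.0, 0.0, -0.00], [0.03, 0.01, -0.01, 0.03], [-0.10, -0.04, 0.04, -0.09], [-0.03, -0.01, 0.01, -0.03]] + [[0.00, 0.00, 0.00, 0.00],[0.0, 0.00, 0.0, 0.00],[0.01, 0.01, 0.0, 0.00],[-0.0, -0.0, -0.00, -0.0]]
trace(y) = -1.34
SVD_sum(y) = [[-0.79, 0.45, 0.14, 0.18], [-0.12, 0.07, 0.02, 0.03], [1.17, -0.67, -0.21, -0.26], [1.37, -0.79, -0.24, -0.31]] + [[0.15, 0.13, -0.07, 0.38],[-0.14, -0.12, 0.07, -0.37],[0.12, 0.1, -0.06, 0.31],[-0.03, -0.03, 0.01, -0.08]] + [[0.00,0.0,-0.0,-0.0], [-0.0,-0.00,0.00,0.0], [-0.00,-0.00,0.00,0.0], [0.00,0.00,-0.0,-0.0]] + [[0.00, 0.00, 0.00, -0.00],[0.0, 0.00, 0.0, -0.00],[0.00, 0.0, 0.00, -0.0],[0.00, 0.00, 0.00, -0.0]]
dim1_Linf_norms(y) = [0.64, 0.34, 1.29, 1.34]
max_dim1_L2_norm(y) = 1.63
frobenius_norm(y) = 2.44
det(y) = -0.00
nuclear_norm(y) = 3.05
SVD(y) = [[-0.4, 0.62, -0.34, -0.59], [-0.06, -0.59, 0.30, -0.75], [0.59, 0.50, 0.59, -0.21], [0.7, -0.13, -0.67, -0.22]] @ diag([2.3404102188691955, 0.7046554930393741, 0.005256738651022569, 0.003606971144707124]) @ [[0.84, -0.48, -0.15, -0.19], [0.34, 0.29, -0.16, 0.88], [-0.07, -0.5, 0.80, 0.33], [-0.42, -0.66, -0.56, 0.28]]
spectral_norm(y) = 2.34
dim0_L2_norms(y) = [1.98, 1.15, 0.37, 0.76]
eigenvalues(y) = [-1.55, 0.18, 0.02, 0.01]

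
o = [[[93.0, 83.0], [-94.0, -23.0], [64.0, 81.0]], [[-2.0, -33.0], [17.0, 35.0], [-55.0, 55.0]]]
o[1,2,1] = 55.0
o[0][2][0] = 64.0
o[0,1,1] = -23.0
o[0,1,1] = -23.0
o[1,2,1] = 55.0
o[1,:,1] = [-33.0, 35.0, 55.0]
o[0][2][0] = 64.0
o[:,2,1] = [81.0, 55.0]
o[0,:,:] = [[93.0, 83.0], [-94.0, -23.0], [64.0, 81.0]]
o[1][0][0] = -2.0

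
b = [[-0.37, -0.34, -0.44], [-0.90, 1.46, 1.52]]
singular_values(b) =[2.32, 0.55]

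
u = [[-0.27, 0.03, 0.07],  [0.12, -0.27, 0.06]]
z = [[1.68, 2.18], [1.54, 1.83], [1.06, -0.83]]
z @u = [[-0.19,-0.54,0.25], [-0.2,-0.45,0.22], [-0.39,0.26,0.02]]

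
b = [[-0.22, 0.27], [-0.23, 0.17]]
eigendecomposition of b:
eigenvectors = [[(0.73+0j), 0.73-0.00j], [0.53+0.42j, (0.53-0.42j)]]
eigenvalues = [(-0.02+0.16j), (-0.02-0.16j)]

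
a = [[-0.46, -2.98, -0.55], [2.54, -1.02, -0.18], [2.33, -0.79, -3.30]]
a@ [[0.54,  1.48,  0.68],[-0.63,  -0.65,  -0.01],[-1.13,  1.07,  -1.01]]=[[2.25, 0.67, 0.27],[2.22, 4.23, 1.92],[5.48, 0.43, 4.93]]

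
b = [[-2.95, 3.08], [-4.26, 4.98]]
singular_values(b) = [7.82, 0.2]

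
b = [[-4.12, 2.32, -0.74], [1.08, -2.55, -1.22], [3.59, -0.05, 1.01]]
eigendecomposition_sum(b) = [[-3.26-0.00j, 2.82-0.00j, (0.16+0j)], [(2.17+0j), -1.88+0.00j, (-0.11-0j)], [1.89+0.00j, -1.64+0.00j, -0.10-0.00j]] + [[-0.43+0.17j, -0.25+0.31j, (-0.45-0.06j)], [(-0.55+0.18j), -0.34+0.36j, (-0.56-0.11j)], [(0.85+0.38j), 0.79-0.07j, 0.55+0.73j]] + [[-0.43-0.17j,(-0.25-0.31j),(-0.45+0.06j)], [(-0.55-0.18j),-0.34-0.36j,(-0.56+0.11j)], [0.85-0.38j,0.79+0.07j,(0.55-0.73j)]]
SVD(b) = [[-0.78,0.06,0.63], [0.31,-0.83,0.47], [0.55,0.56,0.62]] @ diag([6.141018149792984, 2.831562799579283, 0.492491823233523]) @ [[0.9, -0.43, 0.12],[0.3, 0.79, 0.54],[0.33, 0.45, -0.83]]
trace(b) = -5.66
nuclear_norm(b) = 9.47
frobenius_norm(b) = 6.78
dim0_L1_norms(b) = [8.79, 4.92, 2.97]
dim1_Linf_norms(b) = [4.12, 2.55, 3.59]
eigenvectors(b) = [[0.75+0.00j,0.27-0.28j,(0.27+0.28j)], [-0.50+0.00j,(0.36-0.32j),(0.36+0.32j)], [(-0.43+0j),-0.78+0.00j,-0.78-0.00j]]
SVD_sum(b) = [[-4.28, 2.04, -0.58], [1.71, -0.81, 0.23], [3.01, -1.44, 0.41]] + [[0.06,0.14,0.1], [-0.71,-1.84,-1.26], [0.48,1.25,0.86]] + [[0.1, 0.14, -0.26], [0.08, 0.10, -0.19], [0.10, 0.14, -0.26]]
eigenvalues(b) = [(-5.24+0j), (-0.21+1.26j), (-0.21-1.26j)]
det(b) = -8.56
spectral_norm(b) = 6.14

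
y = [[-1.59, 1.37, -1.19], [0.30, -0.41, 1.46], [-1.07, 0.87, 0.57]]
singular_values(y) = [2.83, 1.56, 0.05]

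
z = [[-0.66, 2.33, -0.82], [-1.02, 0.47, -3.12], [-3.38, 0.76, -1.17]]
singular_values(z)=[4.74, 2.15, 1.95]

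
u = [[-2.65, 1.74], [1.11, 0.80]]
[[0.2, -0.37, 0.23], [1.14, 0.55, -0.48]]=u@[[0.45, 0.31, -0.25], [0.8, 0.26, -0.25]]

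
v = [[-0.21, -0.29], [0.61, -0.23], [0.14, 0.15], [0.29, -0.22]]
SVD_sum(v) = [[-0.10, 0.03], [0.62, -0.21], [0.08, -0.03], [0.33, -0.11]] + [[-0.11, -0.32], [-0.01, -0.02], [0.06, 0.18], [-0.04, -0.11]]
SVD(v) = [[-0.14, -0.84], [0.87, -0.05], [0.11, 0.46], [0.46, -0.28]] @ diag([0.7497090567198909, 0.4071072712101458]) @ [[0.95, -0.33], [0.33, 0.95]]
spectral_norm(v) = 0.75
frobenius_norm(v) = 0.85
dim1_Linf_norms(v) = [0.29, 0.61, 0.15, 0.29]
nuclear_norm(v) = 1.16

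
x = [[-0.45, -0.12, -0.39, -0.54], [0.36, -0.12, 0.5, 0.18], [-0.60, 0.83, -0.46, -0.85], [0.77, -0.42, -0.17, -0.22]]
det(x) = -0.210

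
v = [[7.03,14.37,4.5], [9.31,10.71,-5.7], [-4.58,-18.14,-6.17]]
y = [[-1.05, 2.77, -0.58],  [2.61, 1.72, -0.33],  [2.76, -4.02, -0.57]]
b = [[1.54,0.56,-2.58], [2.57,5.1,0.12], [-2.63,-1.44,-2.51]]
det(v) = -530.08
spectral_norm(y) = 5.68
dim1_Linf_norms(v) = [14.37, 10.71, 18.14]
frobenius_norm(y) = 6.56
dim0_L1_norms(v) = [20.92, 43.22, 16.37]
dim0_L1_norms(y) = [6.42, 8.51, 1.48]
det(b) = -41.07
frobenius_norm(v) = 29.97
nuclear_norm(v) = 40.03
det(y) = 12.86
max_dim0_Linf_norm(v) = 18.14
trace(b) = 4.13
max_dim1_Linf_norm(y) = 4.02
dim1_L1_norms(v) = [25.9, 25.72, 28.89]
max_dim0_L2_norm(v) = 25.5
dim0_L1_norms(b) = [6.74, 7.1, 5.21]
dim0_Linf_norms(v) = [9.31, 18.14, 6.17]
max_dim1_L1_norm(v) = 28.89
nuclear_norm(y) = 9.60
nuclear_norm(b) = 11.78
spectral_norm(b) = 6.44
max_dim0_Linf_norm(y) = 4.02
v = y @ b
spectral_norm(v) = 28.22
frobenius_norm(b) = 7.57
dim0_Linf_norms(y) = [2.76, 4.02, 0.58]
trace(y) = 0.10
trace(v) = 11.57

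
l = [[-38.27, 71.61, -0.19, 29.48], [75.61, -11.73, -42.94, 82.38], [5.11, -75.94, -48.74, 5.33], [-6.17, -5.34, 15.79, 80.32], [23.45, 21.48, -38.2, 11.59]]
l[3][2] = 15.79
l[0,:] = [-38.27, 71.61, -0.19, 29.48]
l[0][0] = -38.27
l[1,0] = 75.61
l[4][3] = 11.59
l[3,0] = -6.17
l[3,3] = 80.32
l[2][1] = -75.94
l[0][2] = -0.19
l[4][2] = -38.2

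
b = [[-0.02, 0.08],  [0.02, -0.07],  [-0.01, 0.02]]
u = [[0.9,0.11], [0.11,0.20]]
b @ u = [[-0.01, 0.01], [0.01, -0.01], [-0.01, 0.00]]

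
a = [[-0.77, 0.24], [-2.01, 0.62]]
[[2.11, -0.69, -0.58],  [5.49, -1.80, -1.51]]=a @ [[-1.44, 0.53, 1.1], [4.18, -1.19, 1.13]]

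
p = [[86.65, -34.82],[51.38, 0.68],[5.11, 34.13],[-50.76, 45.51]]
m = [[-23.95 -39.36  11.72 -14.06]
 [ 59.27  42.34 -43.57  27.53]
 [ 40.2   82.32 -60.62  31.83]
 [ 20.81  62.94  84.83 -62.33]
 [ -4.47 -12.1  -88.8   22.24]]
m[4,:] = [-4.47, -12.1, -88.8, 22.24]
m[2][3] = 31.83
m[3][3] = -62.33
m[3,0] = 20.81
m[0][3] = -14.06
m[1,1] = 42.34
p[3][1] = 45.51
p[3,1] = 45.51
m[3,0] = 20.81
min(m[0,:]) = -39.36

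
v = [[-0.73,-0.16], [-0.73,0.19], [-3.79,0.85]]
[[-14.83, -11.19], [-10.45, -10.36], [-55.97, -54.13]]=v @[[17.57, 14.81],[12.5, 2.35]]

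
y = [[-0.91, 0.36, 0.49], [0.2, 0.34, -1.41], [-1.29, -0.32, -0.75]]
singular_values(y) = [1.71, 1.55, 0.58]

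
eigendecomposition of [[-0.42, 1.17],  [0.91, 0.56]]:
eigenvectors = [[-0.87, -0.58], [0.49, -0.81]]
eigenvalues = [-1.07, 1.21]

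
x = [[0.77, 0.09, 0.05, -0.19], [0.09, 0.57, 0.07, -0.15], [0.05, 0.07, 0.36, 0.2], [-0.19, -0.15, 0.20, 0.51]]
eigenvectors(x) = [[0.77,0.2,0.50,-0.34], [0.38,0.29,-0.12,0.87], [-0.06,-0.71,0.61,0.35], [-0.51,0.61,0.6,0.10]]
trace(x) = 2.21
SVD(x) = [[-0.77,0.5,0.34,0.2], [-0.38,-0.12,-0.87,0.29], [0.06,0.61,-0.35,-0.71], [0.51,0.6,-0.1,0.61]] @ diag([0.936336541972327, 0.5837524731245279, 0.5452282399027523, 0.14468274500039235]) @ [[-0.77, -0.38, 0.06, 0.51], [0.50, -0.12, 0.61, 0.60], [0.34, -0.87, -0.35, -0.1], [0.2, 0.29, -0.71, 0.61]]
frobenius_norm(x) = 1.24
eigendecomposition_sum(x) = [[0.55, 0.28, -0.05, -0.37], [0.28, 0.14, -0.02, -0.18], [-0.05, -0.02, 0.0, 0.03], [-0.37, -0.18, 0.03, 0.24]] + [[0.01, 0.01, -0.02, 0.02], [0.01, 0.01, -0.03, 0.03], [-0.02, -0.03, 0.07, -0.06], [0.02, 0.03, -0.06, 0.05]] + [[0.15, -0.04, 0.18, 0.18], [-0.04, 0.01, -0.04, -0.04], [0.18, -0.04, 0.22, 0.21], [0.18, -0.04, 0.21, 0.21]] + [[0.06, -0.16, -0.06, -0.02], [-0.16, 0.41, 0.16, 0.05], [-0.06, 0.16, 0.07, 0.02], [-0.02, 0.05, 0.02, 0.01]]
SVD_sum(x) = [[0.55, 0.28, -0.05, -0.37], [0.28, 0.14, -0.02, -0.18], [-0.05, -0.02, 0.00, 0.03], [-0.37, -0.18, 0.03, 0.24]] + [[0.15, -0.04, 0.18, 0.18],[-0.04, 0.01, -0.04, -0.04],[0.18, -0.04, 0.22, 0.21],[0.18, -0.04, 0.21, 0.21]] + [[0.06, -0.16, -0.06, -0.02], [-0.16, 0.41, 0.16, 0.05], [-0.06, 0.16, 0.07, 0.02], [-0.02, 0.05, 0.02, 0.01]] + [[0.01, 0.01, -0.02, 0.02], [0.01, 0.01, -0.03, 0.03], [-0.02, -0.03, 0.07, -0.06], [0.02, 0.03, -0.06, 0.05]]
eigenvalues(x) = [0.94, 0.14, 0.58, 0.55]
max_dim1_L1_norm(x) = 1.1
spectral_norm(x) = 0.94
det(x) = 0.04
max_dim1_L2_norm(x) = 0.8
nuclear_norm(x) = 2.21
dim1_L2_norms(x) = [0.8, 0.6, 0.42, 0.6]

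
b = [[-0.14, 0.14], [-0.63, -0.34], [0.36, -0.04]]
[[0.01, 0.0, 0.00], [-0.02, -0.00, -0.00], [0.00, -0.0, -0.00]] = b@[[0.01, 0.0, 0.00], [0.05, 0.01, 0.01]]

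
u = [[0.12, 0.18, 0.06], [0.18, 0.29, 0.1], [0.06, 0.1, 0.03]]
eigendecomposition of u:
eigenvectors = [[0.51, 0.85, 0.08], [0.81, -0.45, -0.36], [0.28, -0.25, 0.93]]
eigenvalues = [0.44, 0.01, -0.0]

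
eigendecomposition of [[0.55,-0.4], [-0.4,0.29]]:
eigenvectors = [[0.81, 0.59], [-0.59, 0.81]]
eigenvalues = [0.84, -0.0]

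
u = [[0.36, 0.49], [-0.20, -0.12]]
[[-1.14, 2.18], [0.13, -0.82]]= u @ [[1.3, 2.54], [-3.29, 2.58]]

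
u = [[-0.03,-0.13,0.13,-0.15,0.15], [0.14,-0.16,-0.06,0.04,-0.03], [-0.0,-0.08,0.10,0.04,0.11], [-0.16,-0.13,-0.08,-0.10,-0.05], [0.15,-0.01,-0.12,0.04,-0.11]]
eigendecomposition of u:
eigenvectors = [[-0.18+0.38j,(-0.18-0.38j),(0.65+0j),-0.01-0.09j,(-0.01+0.09j)], [(0.59+0j),(0.59-0j),(0.22+0j),(-0.14-0.04j),(-0.14+0.04j)], [(-0.01-0.01j),(-0.01+0.01j),-0.11+0.00j,0.69+0.00j,0.69-0.00j], [0.05+0.48j,0.05-0.48j,-0.62+0.00j,(0.02+0.14j),(0.02-0.14j)], [(0.46-0.16j),(0.46+0.16j),(0.36+0j),-0.69+0.08j,-0.69-0.08j]]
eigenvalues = [(-0.22+0.13j), (-0.22-0.13j), (0.13+0j), (0.01+0.02j), (0.01-0.02j)]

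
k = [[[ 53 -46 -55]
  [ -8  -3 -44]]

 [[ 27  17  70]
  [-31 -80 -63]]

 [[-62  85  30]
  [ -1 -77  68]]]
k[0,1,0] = -8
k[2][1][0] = -1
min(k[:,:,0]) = -62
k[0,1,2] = -44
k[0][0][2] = -55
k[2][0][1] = 85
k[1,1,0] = -31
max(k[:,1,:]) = 68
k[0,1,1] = -3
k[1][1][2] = -63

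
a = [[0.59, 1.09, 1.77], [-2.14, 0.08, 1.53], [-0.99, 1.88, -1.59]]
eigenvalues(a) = [(0.91+2.08j), (0.91-2.08j), (-2.74+0j)]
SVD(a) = [[-0.49, 0.03, -0.87], [-0.62, 0.69, 0.38], [0.61, 0.73, -0.32]] @ diag([2.8799571865368496, 2.612850772617523, 1.8754885880076066]) @ [[0.15,0.2,-0.97],[-0.83,0.56,-0.02],[-0.54,-0.81,-0.25]]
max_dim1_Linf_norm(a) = 2.14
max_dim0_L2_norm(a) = 2.83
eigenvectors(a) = [[-0.66+0.00j, (-0.66-0j), -0.22+0.00j], [(-0.04-0.63j), -0.04+0.63j, -0.59+0.00j], [-0.09-0.39j, -0.09+0.39j, (0.78+0j)]]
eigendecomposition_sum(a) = [[0.32+1.07j,0.71-0.45j,(0.63-0.04j)], [-1.00+0.37j,(0.47+0.64j),(0.08+0.59j)], [-0.59+0.34j,0.37+0.35j,0.11+0.37j]] + [[(0.32-1.07j),  0.71+0.45j,  (0.63+0.04j)], [-1.00-0.37j,  0.47-0.64j,  0.08-0.59j], [(-0.59-0.34j),  0.37-0.35j,  (0.11-0.37j)]] + [[(-0.05+0j), (-0.32+0j), 0.52+0.00j], [(-0.15+0j), -0.86+0.00j, (1.38+0j)], [0.19-0.00j, 1.14-0.00j, -1.82-0.00j]]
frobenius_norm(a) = 4.32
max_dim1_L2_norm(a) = 2.65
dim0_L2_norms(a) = [2.43, 2.17, 2.83]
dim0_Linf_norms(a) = [2.14, 1.88, 1.77]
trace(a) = -0.92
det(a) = -14.11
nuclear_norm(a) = 7.37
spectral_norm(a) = 2.88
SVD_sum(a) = [[-0.22,-0.28,1.37], [-0.27,-0.35,1.74], [0.27,0.34,-1.70]] + [[-0.07, 0.05, -0.00], [-1.49, 1.00, -0.03], [-1.58, 1.06, -0.03]] + [[0.88,1.32,0.40], [-0.38,-0.57,-0.17], [0.32,0.48,0.15]]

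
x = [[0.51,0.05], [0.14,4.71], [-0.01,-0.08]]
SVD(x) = [[-0.01, 1.0], [-1.00, -0.01], [0.02, -0.01]] @ diag([4.713219251212319, 0.5082954750945589]) @ [[-0.03, -1.00], [1.0, -0.03]]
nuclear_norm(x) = 5.22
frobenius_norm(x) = 4.74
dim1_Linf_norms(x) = [0.51, 4.71, 0.08]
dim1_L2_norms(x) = [0.51, 4.71, 0.08]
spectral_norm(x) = 4.71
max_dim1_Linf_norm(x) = 4.71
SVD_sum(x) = [[0.0, 0.07], [0.15, 4.71], [-0.0, -0.08]] + [[0.51, -0.02], [-0.01, 0.0], [-0.01, 0.00]]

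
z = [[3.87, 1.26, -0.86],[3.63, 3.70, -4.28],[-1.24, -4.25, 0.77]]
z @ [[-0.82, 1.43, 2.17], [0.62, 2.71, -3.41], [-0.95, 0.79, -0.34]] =[[-1.58, 8.27, 4.39], [3.38, 11.84, -3.28], [-2.35, -12.68, 11.54]]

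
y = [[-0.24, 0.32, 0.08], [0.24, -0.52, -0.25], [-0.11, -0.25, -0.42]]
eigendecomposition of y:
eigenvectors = [[-0.63, -0.53, -0.5], [-0.57, 0.4, 0.78], [0.53, -0.75, 0.37]]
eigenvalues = [-0.02, -0.37, -0.79]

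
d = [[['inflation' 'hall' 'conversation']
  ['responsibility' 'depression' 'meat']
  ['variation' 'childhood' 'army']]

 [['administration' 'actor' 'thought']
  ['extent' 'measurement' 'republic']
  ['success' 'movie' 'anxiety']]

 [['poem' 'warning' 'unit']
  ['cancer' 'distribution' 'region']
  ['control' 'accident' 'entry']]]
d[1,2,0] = 'success'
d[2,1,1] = 'distribution'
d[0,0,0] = 'inflation'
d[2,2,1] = 'accident'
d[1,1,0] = 'extent'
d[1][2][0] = 'success'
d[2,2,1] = 'accident'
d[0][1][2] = 'meat'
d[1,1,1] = 'measurement'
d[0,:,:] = [['inflation', 'hall', 'conversation'], ['responsibility', 'depression', 'meat'], ['variation', 'childhood', 'army']]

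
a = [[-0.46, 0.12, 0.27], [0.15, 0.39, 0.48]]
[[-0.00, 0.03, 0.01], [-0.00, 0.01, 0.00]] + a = [[-0.46, 0.15, 0.28], [0.15, 0.40, 0.48]]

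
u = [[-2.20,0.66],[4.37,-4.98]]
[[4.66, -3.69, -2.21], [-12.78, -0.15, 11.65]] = u @ [[-1.83,2.29,0.41], [0.96,2.04,-1.98]]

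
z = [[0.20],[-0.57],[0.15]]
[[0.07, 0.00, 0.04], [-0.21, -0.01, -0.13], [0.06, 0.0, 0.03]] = z@[[0.37, 0.02, 0.22]]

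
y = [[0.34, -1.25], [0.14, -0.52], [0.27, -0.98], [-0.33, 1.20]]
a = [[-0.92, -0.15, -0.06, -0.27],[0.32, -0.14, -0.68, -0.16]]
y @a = [[-0.71, 0.12, 0.83, 0.11],[-0.3, 0.05, 0.35, 0.05],[-0.56, 0.10, 0.65, 0.08],[0.69, -0.12, -0.8, -0.1]]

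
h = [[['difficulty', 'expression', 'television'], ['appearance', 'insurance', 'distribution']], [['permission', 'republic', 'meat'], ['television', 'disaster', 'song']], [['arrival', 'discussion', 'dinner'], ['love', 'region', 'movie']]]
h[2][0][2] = 'dinner'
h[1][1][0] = 'television'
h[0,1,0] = 'appearance'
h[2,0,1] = 'discussion'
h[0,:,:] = [['difficulty', 'expression', 'television'], ['appearance', 'insurance', 'distribution']]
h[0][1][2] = 'distribution'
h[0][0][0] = 'difficulty'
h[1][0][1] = 'republic'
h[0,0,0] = 'difficulty'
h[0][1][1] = 'insurance'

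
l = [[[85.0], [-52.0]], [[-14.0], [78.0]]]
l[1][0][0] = -14.0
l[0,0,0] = 85.0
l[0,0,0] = 85.0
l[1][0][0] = -14.0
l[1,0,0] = -14.0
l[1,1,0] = 78.0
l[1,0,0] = -14.0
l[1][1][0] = 78.0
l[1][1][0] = 78.0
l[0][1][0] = -52.0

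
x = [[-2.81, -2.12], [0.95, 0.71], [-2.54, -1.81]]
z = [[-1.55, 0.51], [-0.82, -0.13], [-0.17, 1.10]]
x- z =[[-1.26,  -2.63], [1.77,  0.84], [-2.37,  -2.91]]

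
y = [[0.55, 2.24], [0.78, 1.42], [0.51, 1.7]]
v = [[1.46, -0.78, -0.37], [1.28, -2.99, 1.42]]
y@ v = [[3.67, -7.13, 2.98], [2.96, -4.85, 1.73], [2.92, -5.48, 2.23]]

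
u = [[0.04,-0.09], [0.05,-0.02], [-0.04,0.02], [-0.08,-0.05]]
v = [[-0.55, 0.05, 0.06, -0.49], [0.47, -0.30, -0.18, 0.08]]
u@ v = [[-0.06, 0.03, 0.02, -0.03],[-0.04, 0.01, 0.01, -0.03],[0.03, -0.01, -0.01, 0.02],[0.02, 0.01, 0.0, 0.04]]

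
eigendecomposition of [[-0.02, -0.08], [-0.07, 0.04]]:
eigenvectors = [[-0.85, 0.59],[-0.53, -0.81]]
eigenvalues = [-0.07, 0.09]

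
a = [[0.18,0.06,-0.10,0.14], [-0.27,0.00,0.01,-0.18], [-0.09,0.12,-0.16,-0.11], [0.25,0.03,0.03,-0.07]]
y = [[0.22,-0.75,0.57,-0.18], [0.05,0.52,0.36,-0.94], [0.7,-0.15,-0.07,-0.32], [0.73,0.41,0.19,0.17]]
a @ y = [[0.07, -0.03, 0.16, -0.03], [-0.18, 0.13, -0.19, 0.01], [-0.21, 0.11, -0.02, -0.06], [0.03, -0.21, 0.14, -0.09]]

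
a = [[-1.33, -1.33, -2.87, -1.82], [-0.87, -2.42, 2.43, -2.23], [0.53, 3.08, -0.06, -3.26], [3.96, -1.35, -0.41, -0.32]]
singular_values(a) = [4.61, 4.36, 4.09, 3.7]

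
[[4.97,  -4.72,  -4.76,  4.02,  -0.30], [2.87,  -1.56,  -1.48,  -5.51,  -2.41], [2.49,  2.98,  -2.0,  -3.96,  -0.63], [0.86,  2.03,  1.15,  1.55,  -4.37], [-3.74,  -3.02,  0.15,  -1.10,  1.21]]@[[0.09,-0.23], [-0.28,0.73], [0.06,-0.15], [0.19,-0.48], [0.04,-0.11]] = [[2.24,-5.77],[-0.54,1.33],[-1.51,3.87],[-0.30,0.85],[0.36,-0.97]]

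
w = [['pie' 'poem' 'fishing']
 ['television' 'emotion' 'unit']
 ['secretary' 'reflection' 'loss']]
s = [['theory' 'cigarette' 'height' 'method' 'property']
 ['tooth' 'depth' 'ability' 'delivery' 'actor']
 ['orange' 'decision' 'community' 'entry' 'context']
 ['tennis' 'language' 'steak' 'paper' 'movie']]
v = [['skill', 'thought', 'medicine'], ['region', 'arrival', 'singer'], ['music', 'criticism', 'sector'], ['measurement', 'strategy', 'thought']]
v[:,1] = ['thought', 'arrival', 'criticism', 'strategy']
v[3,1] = 'strategy'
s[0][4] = 'property'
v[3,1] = 'strategy'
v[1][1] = 'arrival'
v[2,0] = 'music'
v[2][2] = 'sector'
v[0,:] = ['skill', 'thought', 'medicine']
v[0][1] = 'thought'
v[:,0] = ['skill', 'region', 'music', 'measurement']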